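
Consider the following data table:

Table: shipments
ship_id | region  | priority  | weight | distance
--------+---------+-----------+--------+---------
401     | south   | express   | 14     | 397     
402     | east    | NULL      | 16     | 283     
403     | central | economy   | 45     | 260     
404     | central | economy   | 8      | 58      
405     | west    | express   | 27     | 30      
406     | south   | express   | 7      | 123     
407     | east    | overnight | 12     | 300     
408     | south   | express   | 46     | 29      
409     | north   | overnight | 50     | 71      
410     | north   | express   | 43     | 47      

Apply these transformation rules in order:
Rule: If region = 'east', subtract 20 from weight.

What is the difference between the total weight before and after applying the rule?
40

Step 1: Original sum of weight = 268
Step 2: 2 records have region = 'east'
Step 3: Each affected record changes by -20
Step 4: Total change = 2 × -20 = -40
Step 5: New sum = 268 + -40 = 228
Step 6: Difference = |228 - 268| = 40
        (Sum decreased by 40)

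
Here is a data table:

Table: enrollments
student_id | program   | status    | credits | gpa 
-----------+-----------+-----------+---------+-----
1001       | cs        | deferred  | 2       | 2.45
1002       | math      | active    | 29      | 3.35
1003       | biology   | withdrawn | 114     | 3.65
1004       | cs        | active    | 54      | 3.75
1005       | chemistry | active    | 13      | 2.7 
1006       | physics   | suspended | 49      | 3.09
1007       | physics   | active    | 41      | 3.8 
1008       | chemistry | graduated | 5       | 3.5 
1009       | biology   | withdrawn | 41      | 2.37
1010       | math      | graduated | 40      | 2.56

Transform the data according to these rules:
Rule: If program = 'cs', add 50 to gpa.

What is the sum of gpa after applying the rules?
131.22

Step 1: Count records where program = 'cs': 2
Step 2: Total bonus added: 2 × 50 = 100
Step 3: Original sum of gpa: 31.22
Step 4: Final sum = 31.22 + 100 = 131.22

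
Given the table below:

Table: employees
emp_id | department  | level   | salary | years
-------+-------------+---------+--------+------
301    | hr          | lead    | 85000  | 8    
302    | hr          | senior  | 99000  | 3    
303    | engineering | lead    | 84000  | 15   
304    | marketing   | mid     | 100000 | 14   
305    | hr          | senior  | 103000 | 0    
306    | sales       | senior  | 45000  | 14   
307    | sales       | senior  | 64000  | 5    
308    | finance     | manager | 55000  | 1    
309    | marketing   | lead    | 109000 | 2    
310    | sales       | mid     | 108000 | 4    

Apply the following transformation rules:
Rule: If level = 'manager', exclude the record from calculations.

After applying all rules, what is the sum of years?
65

Step 1: Identify records where level = 'manager'
Step 2: The excluded records sum to 1
Step 3: Original total years = 66
Step 4: Remaining total = 66 - 1 = 65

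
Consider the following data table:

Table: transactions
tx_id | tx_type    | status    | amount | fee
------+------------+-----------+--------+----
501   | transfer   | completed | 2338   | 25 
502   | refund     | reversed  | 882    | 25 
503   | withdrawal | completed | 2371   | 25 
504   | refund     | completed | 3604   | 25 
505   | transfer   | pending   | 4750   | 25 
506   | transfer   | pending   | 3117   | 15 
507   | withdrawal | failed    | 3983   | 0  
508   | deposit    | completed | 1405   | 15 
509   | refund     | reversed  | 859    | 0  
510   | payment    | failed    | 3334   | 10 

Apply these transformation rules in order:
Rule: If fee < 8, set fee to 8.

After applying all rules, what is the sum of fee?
181

Step 1: 2 records have fee < 8
Step 2: These records originally summed to 0
Step 3: After setting to minimum: 2 × 8 = 16
Step 4: Unaffected records sum: 165
Step 5: Final sum = 16 + 165 = 181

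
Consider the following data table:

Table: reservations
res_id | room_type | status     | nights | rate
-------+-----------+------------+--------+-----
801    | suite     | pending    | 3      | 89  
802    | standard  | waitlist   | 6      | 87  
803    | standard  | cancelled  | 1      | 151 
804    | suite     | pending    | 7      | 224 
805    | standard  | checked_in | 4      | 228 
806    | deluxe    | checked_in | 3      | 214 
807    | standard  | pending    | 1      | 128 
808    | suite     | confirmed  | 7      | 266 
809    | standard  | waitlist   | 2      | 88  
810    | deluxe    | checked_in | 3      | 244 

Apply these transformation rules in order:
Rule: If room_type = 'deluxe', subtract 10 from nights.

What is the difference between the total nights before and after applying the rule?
20

Step 1: Original sum of nights = 37
Step 2: 2 records have room_type = 'deluxe'
Step 3: Each affected record changes by -10
Step 4: Total change = 2 × -10 = -20
Step 5: New sum = 37 + -20 = 17
Step 6: Difference = |17 - 37| = 20
        (Sum decreased by 20)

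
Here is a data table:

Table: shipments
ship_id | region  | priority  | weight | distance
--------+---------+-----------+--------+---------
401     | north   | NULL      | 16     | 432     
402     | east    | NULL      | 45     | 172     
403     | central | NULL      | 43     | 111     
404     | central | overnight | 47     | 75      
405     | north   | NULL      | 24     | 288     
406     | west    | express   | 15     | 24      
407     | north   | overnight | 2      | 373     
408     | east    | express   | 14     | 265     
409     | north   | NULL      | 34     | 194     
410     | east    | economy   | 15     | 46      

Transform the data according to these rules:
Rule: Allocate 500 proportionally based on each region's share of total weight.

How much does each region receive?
central: 176.47, east: 145.1, north: 149.02, west: 29.41

Step 1: Calculate total weight = 255
Step 2: Calculate each region's proportion:
  central: 90/255 = 35.29% → 176.47
  east: 74/255 = 29.02% → 145.1
  north: 76/255 = 29.80% → 149.02
  west: 15/255 = 5.88% → 29.41
Step 3: Verify: sum of allocations ≈ 500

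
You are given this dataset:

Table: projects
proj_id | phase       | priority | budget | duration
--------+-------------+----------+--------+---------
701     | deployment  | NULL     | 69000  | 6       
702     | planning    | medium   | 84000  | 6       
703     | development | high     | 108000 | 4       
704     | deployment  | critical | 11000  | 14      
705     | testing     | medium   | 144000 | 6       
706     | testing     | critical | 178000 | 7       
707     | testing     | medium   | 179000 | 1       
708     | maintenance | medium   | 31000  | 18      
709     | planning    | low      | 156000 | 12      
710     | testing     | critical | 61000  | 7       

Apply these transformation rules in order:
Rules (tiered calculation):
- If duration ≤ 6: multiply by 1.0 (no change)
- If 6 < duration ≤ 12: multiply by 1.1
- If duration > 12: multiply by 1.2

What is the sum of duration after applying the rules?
90.0

Step 1: Tier 1 (duration ≤ 6): 5 records, sum = 23 × 1.0 = 23.0
Step 2: Tier 2 (6 < duration ≤ 12): 3 records, sum = 26 × 1.1 = 28.6
Step 3: Tier 3 (duration > 12): 2 records, sum = 32 × 1.2 = 38.4
Step 4: Final sum = 23.0 + 28.6 + 38.4 = 90.0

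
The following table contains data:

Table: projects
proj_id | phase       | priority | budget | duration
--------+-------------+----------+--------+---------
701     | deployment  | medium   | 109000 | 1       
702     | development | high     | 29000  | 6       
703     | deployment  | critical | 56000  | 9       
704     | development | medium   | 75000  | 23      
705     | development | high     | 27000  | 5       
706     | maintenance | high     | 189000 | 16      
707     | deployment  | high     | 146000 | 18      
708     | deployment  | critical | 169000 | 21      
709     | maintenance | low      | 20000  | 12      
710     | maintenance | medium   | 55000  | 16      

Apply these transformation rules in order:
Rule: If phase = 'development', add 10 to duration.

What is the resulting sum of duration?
157

Step 1: Count records where phase = 'development': 3
Step 2: Total bonus added: 3 × 10 = 30
Step 3: Original sum of duration: 127
Step 4: Final sum = 127 + 30 = 157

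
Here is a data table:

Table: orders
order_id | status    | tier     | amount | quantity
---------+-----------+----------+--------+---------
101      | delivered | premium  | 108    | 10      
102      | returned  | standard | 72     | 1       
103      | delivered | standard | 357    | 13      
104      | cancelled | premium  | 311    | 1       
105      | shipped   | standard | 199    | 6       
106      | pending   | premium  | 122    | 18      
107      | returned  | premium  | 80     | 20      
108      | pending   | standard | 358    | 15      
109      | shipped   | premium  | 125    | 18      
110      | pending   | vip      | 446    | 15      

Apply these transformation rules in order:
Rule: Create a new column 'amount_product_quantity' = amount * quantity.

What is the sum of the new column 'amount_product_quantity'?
25404

Step 1: For each record, compute amount * quantity
Example calculations:
  108 * 10 = 1080
  72 * 1 = 72
  357 * 13 = 4641
  ...
Step 2: Sum all derived values
Step 3: Total = 25404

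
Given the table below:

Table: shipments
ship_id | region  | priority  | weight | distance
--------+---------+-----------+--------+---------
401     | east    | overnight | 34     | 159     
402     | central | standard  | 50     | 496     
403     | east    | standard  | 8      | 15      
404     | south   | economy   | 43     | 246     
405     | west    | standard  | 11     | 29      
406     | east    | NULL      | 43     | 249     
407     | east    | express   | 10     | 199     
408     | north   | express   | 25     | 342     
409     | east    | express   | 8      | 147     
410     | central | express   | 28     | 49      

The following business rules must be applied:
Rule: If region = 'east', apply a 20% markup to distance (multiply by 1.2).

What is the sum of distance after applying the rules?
2084.8

Step 1: Records with region = 'east' have total distance = 769
Step 2: Apply multiplier: 769 × 1.2 = 922.8
Step 3: Other records total: 1162
Step 4: Final sum = 922.8 + 1162 = 2084.8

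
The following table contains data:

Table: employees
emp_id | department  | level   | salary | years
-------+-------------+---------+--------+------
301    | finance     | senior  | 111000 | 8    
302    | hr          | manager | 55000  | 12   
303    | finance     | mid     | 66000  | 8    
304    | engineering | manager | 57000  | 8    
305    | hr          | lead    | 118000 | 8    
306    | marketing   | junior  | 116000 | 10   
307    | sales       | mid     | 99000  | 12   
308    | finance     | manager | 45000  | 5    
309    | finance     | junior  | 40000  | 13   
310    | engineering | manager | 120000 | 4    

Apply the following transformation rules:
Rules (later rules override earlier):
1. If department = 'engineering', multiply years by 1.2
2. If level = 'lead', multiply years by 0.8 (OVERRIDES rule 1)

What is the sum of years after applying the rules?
88.8

Step 1: Rule 2 takes priority for records with level = 'lead'
  - 1 records: 8 × 0.8 = 6.4
Step 2: Rule 1 applies to remaining records with department = 'engineering'
  - 2 records: 12 × 1.2 = 14.4
Step 3: Other records unchanged: 68
Step 4: Final sum = 6.4 + 14.4 + 68 = 88.8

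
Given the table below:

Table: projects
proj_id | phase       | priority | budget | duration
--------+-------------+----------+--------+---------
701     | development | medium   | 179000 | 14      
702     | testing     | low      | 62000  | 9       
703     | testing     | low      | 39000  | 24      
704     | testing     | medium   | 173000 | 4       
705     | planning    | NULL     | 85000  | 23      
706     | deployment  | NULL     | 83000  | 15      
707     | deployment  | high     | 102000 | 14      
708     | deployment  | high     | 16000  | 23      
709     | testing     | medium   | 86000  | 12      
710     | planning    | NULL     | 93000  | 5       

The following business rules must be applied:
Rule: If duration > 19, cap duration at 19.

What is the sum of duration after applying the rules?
130

Step 1: 3 records have duration > 19
Step 2: These records originally summed to 70
Step 3: After capping: 3 × 19 = 57
Step 4: Unaffected records sum: 73
Step 5: Final sum = 57 + 73 = 130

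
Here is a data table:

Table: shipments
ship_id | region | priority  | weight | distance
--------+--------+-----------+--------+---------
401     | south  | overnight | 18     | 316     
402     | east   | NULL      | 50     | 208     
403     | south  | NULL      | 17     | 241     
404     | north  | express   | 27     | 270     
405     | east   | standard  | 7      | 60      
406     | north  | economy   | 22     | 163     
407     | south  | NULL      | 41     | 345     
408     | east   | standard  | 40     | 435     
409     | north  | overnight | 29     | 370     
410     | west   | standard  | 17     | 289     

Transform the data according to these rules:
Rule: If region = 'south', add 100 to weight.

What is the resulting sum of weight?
568

Step 1: Count records where region = 'south': 3
Step 2: Total bonus added: 3 × 100 = 300
Step 3: Original sum of weight: 268
Step 4: Final sum = 268 + 300 = 568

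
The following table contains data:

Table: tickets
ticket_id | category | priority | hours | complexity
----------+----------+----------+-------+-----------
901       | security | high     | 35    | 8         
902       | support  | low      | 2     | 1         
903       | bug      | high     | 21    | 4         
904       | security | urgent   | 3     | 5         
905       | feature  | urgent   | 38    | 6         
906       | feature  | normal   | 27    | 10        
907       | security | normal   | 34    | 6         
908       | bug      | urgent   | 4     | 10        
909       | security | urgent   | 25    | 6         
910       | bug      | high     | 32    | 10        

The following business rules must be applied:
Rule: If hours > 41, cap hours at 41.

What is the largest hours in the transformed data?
38

Step 1: Original maximum hours = 38
Step 2: Check cap of 41 against maximum
Step 3: No records exceed the cap (max 38 <= cap 41), so no capping applies
Step 4: Maximum after transformation = 38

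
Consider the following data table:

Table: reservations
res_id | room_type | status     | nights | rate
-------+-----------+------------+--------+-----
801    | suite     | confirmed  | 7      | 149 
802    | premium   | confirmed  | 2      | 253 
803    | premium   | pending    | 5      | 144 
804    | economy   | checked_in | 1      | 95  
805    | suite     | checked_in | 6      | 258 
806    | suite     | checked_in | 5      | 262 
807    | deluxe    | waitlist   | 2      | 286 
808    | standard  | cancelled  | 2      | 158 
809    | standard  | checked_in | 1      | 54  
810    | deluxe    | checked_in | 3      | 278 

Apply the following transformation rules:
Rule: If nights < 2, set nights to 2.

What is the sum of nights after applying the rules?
36

Step 1: 2 records have nights < 2
Step 2: These records originally summed to 2
Step 3: After setting to minimum: 2 × 2 = 4
Step 4: Unaffected records sum: 32
Step 5: Final sum = 4 + 32 = 36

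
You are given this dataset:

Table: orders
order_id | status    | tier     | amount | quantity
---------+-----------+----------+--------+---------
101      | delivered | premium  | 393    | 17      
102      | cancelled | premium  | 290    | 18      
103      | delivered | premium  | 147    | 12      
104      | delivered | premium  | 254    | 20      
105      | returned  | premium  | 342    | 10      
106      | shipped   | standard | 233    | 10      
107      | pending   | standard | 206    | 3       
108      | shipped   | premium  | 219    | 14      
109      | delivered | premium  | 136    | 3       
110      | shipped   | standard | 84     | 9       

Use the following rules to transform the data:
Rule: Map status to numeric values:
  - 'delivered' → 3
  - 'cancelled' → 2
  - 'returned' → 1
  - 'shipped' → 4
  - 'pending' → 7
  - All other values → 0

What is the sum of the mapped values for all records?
34

Step 1: Apply mapping to each record
Step 2: Count by status:
  'delivered': 4 records × 3 = 12
  'cancelled': 1 records × 2 = 2
  'returned': 1 records × 1 = 1
  'shipped': 3 records × 4 = 12
  'pending': 1 records × 7 = 7
Step 3: Sum all mapped values = 34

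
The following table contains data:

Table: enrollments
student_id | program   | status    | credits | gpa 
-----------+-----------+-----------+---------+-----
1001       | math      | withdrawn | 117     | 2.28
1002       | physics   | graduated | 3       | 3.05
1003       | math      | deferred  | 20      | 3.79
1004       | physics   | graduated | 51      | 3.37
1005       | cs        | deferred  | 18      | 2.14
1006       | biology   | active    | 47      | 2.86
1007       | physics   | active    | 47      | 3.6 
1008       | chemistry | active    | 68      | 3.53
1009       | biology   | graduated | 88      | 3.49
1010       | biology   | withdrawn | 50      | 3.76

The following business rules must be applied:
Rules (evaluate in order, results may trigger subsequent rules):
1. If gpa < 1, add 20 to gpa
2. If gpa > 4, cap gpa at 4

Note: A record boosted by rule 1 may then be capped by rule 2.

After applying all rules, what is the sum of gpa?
31.87

Step 1: Apply rule 1 to records with gpa < 1
  - 0 records get bonus of 20
  - Of these, 0 records then exceed 4 and get capped
Step 2: Apply rule 2 to records with gpa > 4
  - 0 records (original) are capped
Step 3: Calculate final sum = 31.87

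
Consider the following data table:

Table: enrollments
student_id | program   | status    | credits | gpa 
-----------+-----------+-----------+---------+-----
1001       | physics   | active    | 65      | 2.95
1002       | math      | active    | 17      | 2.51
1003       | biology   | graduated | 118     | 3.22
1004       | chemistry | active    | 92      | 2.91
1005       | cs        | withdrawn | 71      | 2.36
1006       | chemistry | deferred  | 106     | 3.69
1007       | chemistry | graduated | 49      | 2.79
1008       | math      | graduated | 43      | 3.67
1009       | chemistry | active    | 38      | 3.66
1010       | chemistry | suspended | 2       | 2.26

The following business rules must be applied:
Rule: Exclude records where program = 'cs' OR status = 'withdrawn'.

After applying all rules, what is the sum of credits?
530

Step 1: Find records where program = 'cs' OR status = 'withdrawn'
Step 2: 1 records match, summing to 71
Step 3: Original sum: 601
Step 4: Remaining sum = 601 - 71 = 530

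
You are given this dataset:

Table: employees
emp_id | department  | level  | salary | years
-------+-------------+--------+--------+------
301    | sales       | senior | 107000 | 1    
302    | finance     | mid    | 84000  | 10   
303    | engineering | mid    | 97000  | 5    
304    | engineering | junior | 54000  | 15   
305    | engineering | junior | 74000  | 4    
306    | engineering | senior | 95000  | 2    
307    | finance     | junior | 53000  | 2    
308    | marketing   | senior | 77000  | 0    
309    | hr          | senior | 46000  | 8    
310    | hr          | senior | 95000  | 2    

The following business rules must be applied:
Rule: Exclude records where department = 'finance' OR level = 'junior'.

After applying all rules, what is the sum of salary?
517000

Step 1: Find records where department = 'finance' OR level = 'junior'
Step 2: 4 records match, summing to 265000
Step 3: Original sum: 782000
Step 4: Remaining sum = 782000 - 265000 = 517000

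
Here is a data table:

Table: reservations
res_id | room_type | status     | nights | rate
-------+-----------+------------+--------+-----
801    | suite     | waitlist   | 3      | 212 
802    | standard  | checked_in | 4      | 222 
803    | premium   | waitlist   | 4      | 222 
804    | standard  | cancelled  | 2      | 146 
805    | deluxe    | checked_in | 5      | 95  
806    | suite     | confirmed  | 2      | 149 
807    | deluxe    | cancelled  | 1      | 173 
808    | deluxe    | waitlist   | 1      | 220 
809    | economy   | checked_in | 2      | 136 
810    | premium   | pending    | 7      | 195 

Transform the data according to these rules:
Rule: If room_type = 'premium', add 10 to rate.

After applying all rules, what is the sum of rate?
1790

Step 1: Count records where room_type = 'premium': 2
Step 2: Total bonus added: 2 × 10 = 20
Step 3: Original sum of rate: 1770
Step 4: Final sum = 1770 + 20 = 1790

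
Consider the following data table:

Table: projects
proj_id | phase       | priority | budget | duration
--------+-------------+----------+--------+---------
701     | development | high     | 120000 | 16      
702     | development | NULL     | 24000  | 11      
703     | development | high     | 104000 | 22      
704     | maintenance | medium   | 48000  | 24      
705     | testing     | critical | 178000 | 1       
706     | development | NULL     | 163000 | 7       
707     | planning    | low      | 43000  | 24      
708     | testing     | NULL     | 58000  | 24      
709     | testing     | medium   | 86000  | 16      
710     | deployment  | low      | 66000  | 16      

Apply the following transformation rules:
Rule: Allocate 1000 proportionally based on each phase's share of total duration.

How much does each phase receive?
deployment: 99.38, development: 347.83, maintenance: 149.07, planning: 149.07, testing: 254.66

Step 1: Calculate total duration = 161
Step 2: Calculate each phase's proportion:
  deployment: 16/161 = 9.94% → 99.38
  development: 56/161 = 34.78% → 347.83
  maintenance: 24/161 = 14.91% → 149.07
  planning: 24/161 = 14.91% → 149.07
  testing: 41/161 = 25.47% → 254.66
Step 3: Verify: sum of allocations ≈ 1000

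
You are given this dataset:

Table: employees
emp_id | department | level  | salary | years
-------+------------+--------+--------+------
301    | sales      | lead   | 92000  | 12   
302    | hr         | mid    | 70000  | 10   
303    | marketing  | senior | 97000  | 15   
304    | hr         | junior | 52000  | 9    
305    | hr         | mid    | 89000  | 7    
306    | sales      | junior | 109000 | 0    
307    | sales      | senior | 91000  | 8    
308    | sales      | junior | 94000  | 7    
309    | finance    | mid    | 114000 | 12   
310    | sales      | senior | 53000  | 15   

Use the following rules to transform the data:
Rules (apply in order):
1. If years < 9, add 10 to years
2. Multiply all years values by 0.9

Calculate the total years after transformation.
121.5

Step 1: Apply Rule 1 - Add 10 to records with years < 9
  - 4 records affected: 22 + (4 × 10) = 62
  - Unaffected records: 73
  - Sum after Rule 1: 135
Step 2: Apply Rule 2 - Multiply all by 0.9
  - 135 × 0.9 = 121.5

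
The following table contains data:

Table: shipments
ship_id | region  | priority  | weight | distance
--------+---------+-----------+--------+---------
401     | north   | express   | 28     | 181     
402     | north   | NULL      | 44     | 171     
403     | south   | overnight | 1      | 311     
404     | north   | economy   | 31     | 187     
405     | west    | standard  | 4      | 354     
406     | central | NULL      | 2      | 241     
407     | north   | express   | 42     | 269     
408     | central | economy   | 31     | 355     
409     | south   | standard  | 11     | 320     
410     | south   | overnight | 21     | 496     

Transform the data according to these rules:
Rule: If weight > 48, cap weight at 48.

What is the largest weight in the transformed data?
44

Step 1: Original maximum weight = 44
Step 2: Check cap of 48 against maximum
Step 3: No records exceed the cap (max 44 <= cap 48), so no capping applies
Step 4: Maximum after transformation = 44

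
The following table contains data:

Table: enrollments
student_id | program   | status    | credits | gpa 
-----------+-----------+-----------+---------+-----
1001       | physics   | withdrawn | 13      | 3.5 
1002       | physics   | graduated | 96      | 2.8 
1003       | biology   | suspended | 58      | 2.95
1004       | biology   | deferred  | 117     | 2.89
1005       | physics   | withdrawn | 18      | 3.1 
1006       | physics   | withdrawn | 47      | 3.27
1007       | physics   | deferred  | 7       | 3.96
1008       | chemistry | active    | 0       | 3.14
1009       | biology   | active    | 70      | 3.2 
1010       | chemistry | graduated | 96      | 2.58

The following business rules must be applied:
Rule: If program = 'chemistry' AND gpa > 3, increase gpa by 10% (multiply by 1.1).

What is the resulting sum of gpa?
31.7

Step 1: Find records where program = 'chemistry' AND gpa > 3
Step 2: 1 records match, summing to 3.14
Step 3: After multiplier: 3.14 × 1.1 = 3.45
Step 4: Unaffected records sum: 28.25
Step 5: Final sum = 3.45 + 28.25 = 31.7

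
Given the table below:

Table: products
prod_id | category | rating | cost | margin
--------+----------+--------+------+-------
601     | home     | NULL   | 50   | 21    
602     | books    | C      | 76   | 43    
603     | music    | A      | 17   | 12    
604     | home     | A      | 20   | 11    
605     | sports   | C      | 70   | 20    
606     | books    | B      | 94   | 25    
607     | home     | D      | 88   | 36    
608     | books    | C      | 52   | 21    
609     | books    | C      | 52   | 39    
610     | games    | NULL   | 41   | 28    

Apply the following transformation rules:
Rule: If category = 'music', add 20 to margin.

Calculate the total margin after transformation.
276

Step 1: Count records where category = 'music': 1
Step 2: Total bonus added: 1 × 20 = 20
Step 3: Original sum of margin: 256
Step 4: Final sum = 256 + 20 = 276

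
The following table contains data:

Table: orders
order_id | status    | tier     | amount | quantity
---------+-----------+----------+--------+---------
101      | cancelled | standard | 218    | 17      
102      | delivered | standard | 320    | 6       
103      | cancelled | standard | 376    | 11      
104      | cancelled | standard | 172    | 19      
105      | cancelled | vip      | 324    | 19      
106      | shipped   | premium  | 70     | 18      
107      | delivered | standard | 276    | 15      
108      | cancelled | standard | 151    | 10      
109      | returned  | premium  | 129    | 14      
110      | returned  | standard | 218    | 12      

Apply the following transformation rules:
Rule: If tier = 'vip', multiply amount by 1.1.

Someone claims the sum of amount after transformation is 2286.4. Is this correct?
Yes, the result is correct.

Step 1: Calculate the correct sum after transformation
Step 2: Apply multiplier 1.1 to records where tier = 'vip'
Step 3: Correct result = 2286.4
Step 4: Claimed result = 2286.4
Step 5: 2286.4 = 2286.4 ✓
Conclusion: The claimed result is correct.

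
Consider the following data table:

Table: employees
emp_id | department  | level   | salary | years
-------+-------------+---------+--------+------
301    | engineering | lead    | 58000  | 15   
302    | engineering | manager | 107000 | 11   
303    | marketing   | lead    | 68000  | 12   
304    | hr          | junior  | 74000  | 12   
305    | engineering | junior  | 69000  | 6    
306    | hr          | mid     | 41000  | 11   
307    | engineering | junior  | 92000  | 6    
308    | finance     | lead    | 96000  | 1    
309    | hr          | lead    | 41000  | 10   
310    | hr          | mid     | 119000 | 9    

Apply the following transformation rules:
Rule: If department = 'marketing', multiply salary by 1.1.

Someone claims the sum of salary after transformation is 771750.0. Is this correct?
No, the correct result is 771800.0.

Step 1: Calculate the correct sum after transformation
Step 2: Apply multiplier 1.1 to records where department = 'marketing'
Step 3: Correct result = 771800.0
Step 4: Claimed result = 771750.0
Step 5: 771800.0 ≠ 771750.0
Conclusion: The claimed result is incorrect. The correct answer is 771800.0.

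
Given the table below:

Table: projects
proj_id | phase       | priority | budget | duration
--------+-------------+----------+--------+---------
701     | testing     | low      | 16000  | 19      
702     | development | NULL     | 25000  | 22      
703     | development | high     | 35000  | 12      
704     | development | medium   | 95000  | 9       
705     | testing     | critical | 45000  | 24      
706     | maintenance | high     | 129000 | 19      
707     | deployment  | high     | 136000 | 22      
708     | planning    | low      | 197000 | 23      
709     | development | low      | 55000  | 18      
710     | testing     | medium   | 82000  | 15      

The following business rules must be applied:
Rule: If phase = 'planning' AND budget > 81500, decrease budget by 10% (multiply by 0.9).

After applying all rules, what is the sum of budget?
795300.0

Step 1: Find records where phase = 'planning' AND budget > 81500
Step 2: 1 records match, summing to 197000
Step 3: After multiplier: 197000 × 0.9 = 177300.0
Step 4: Unaffected records sum: 618000
Step 5: Final sum = 177300.0 + 618000 = 795300.0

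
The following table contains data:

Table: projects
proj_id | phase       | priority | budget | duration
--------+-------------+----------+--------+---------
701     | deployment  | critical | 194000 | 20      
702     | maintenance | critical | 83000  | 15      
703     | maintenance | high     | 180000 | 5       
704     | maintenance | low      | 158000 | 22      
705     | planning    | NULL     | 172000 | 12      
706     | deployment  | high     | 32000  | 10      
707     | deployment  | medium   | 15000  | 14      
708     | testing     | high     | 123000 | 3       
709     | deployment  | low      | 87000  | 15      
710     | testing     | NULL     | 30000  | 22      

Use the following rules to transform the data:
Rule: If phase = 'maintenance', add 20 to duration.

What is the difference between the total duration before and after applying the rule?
60

Step 1: Original sum of duration = 138
Step 2: 3 records have phase = 'maintenance'
Step 3: Each affected record changes by 20
Step 4: Total change = 3 × 20 = 60
Step 5: New sum = 138 + 60 = 198
Step 6: Difference = |198 - 138| = 60
        (Sum increased by 60)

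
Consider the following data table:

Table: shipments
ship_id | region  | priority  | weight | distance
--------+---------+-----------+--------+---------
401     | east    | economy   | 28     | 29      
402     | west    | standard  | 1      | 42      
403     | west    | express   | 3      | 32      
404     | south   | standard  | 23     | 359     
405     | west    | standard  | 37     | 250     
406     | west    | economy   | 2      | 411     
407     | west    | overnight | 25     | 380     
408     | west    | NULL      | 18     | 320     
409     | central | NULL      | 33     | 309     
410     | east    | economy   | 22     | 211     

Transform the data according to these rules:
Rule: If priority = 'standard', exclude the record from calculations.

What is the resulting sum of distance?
1692

Step 1: Identify records where priority = 'standard'
Step 2: The excluded records sum to 651
Step 3: Original total distance = 2343
Step 4: Remaining total = 2343 - 651 = 1692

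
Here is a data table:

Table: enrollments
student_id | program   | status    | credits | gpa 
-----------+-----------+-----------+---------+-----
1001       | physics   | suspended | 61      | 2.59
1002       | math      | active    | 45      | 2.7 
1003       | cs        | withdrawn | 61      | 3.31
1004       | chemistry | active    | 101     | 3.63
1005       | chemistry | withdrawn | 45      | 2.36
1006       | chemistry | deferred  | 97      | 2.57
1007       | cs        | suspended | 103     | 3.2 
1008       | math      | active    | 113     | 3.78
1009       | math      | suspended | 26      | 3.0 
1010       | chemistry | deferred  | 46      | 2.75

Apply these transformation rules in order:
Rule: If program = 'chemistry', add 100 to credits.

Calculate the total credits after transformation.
1098

Step 1: Count records where program = 'chemistry': 4
Step 2: Total bonus added: 4 × 100 = 400
Step 3: Original sum of credits: 698
Step 4: Final sum = 698 + 400 = 1098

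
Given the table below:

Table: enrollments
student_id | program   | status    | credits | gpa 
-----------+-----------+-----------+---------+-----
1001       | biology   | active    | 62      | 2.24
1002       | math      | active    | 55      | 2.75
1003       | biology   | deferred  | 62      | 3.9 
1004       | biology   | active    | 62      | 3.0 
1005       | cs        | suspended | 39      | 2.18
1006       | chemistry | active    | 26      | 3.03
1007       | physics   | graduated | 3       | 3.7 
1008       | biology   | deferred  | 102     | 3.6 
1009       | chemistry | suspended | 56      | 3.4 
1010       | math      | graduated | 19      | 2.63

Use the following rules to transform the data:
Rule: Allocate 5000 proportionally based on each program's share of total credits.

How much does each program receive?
biology: 2962.96, chemistry: 843.62, cs: 401.23, math: 761.32, physics: 30.86

Step 1: Calculate total credits = 486
Step 2: Calculate each program's proportion:
  biology: 288/486 = 59.26% → 2962.96
  chemistry: 82/486 = 16.87% → 843.62
  cs: 39/486 = 8.02% → 401.23
  math: 74/486 = 15.23% → 761.32
  physics: 3/486 = 0.62% → 30.86
Step 3: Verify: sum of allocations ≈ 5000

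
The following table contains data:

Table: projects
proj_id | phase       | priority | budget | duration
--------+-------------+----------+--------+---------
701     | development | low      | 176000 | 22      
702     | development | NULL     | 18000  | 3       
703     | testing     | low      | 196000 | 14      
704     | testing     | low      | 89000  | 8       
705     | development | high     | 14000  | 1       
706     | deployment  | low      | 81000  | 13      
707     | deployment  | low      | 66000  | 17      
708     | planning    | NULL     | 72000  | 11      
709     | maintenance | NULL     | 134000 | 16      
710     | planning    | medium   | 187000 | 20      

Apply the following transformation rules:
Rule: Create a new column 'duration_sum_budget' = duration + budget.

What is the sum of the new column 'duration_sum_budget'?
1033125

Step 1: For each record, compute duration + budget
Example calculations:
  22 + 176000 = 176022
  3 + 18000 = 18003
  14 + 196000 = 196014
  ...
Step 2: Sum all derived values
Step 3: Total = 1033125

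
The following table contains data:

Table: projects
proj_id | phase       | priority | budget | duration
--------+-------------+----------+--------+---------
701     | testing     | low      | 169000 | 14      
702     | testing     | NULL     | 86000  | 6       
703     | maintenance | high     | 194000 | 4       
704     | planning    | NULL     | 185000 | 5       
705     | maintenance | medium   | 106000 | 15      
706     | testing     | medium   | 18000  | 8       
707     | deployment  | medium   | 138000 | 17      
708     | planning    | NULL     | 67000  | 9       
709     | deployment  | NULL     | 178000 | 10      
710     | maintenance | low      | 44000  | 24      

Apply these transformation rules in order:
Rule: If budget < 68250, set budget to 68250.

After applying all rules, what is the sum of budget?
1260750

Step 1: 3 records have budget < 68250
Step 2: These records originally summed to 129000
Step 3: After setting to minimum: 3 × 68250 = 204750
Step 4: Unaffected records sum: 1056000
Step 5: Final sum = 204750 + 1056000 = 1260750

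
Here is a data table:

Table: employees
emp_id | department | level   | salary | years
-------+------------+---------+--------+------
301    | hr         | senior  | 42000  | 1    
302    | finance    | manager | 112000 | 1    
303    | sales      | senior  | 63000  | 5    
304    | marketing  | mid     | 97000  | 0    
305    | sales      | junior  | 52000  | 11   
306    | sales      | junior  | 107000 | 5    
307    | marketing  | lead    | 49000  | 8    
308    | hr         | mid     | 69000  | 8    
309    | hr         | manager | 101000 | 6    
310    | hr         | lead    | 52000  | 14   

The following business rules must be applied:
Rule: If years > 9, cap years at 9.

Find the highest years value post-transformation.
9

Step 1: Original maximum years = 14
Step 2: Apply cap at 9
Step 3: 2 records had years > 9 and were capped
Step 4: Maximum after transformation = 9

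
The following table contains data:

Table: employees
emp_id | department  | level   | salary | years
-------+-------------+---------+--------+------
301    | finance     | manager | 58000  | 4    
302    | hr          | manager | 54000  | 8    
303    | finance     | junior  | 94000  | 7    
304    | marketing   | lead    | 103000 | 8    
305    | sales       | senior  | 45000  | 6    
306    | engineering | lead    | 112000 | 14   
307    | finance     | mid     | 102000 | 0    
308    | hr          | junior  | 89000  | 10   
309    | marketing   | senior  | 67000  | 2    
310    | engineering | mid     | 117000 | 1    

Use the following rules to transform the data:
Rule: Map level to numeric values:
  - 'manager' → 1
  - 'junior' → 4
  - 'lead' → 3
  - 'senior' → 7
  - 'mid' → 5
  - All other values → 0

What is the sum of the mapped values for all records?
40

Step 1: Apply mapping to each record
Step 2: Count by status:
  'manager': 2 records × 1 = 2
  'junior': 2 records × 4 = 8
  'lead': 2 records × 3 = 6
  'senior': 2 records × 7 = 14
  'mid': 2 records × 5 = 10
Step 3: Sum all mapped values = 40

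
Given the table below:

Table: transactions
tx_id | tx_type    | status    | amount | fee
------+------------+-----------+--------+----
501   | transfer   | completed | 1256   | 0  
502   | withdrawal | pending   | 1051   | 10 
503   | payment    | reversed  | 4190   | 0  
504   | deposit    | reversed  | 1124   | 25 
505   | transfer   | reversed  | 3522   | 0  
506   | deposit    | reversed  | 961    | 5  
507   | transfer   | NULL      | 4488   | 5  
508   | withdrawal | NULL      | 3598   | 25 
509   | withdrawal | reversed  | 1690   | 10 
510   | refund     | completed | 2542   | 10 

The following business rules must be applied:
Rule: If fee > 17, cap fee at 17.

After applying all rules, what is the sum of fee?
74

Step 1: 2 records have fee > 17
Step 2: These records originally summed to 50
Step 3: After capping: 2 × 17 = 34
Step 4: Unaffected records sum: 40
Step 5: Final sum = 34 + 40 = 74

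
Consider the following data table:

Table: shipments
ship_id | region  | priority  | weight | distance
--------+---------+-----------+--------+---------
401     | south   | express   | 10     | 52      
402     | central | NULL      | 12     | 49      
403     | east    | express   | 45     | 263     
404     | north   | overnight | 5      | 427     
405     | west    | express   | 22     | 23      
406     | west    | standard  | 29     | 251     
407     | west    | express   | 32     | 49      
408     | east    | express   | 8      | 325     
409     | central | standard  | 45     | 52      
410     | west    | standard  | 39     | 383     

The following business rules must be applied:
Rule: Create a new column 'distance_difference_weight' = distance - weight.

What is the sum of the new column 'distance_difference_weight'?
1627

Step 1: For each record, compute distance - weight
Example calculations:
  52 - 10 = 42
  49 - 12 = 37
  263 - 45 = 218
  ...
Step 2: Sum all derived values
Step 3: Total = 1627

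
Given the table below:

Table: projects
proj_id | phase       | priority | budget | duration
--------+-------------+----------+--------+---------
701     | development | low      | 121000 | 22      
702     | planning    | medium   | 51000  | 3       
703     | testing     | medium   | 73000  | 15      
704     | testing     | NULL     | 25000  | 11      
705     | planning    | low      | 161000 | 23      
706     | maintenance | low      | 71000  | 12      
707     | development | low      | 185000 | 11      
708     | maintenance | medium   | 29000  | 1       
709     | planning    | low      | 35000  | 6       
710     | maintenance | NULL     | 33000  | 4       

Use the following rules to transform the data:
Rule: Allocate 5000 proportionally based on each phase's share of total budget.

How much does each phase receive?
development: 1951.53, maintenance: 848.21, planning: 1575.26, testing: 625.0

Step 1: Calculate total budget = 784000
Step 2: Calculate each phase's proportion:
  development: 306000/784000 = 39.03% → 1951.53
  maintenance: 133000/784000 = 16.96% → 848.21
  planning: 247000/784000 = 31.51% → 1575.26
  testing: 98000/784000 = 12.50% → 625.0
Step 3: Verify: sum of allocations ≈ 5000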